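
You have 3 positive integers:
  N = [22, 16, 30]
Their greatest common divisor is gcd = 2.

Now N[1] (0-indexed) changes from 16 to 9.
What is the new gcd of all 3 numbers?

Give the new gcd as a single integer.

Numbers: [22, 16, 30], gcd = 2
Change: index 1, 16 -> 9
gcd of the OTHER numbers (without index 1): gcd([22, 30]) = 2
New gcd = gcd(g_others, new_val) = gcd(2, 9) = 1

Answer: 1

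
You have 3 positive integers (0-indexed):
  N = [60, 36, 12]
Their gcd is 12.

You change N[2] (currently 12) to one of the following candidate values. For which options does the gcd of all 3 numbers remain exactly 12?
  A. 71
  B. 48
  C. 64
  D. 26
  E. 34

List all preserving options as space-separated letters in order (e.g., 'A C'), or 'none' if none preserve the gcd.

Answer: B

Derivation:
Old gcd = 12; gcd of others (without N[2]) = 12
New gcd for candidate v: gcd(12, v). Preserves old gcd iff gcd(12, v) = 12.
  Option A: v=71, gcd(12,71)=1 -> changes
  Option B: v=48, gcd(12,48)=12 -> preserves
  Option C: v=64, gcd(12,64)=4 -> changes
  Option D: v=26, gcd(12,26)=2 -> changes
  Option E: v=34, gcd(12,34)=2 -> changes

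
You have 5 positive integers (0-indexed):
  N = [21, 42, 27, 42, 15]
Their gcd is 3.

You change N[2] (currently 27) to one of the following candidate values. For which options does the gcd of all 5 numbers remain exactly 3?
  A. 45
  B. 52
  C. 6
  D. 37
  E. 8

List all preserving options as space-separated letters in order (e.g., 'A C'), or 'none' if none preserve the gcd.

Answer: A C

Derivation:
Old gcd = 3; gcd of others (without N[2]) = 3
New gcd for candidate v: gcd(3, v). Preserves old gcd iff gcd(3, v) = 3.
  Option A: v=45, gcd(3,45)=3 -> preserves
  Option B: v=52, gcd(3,52)=1 -> changes
  Option C: v=6, gcd(3,6)=3 -> preserves
  Option D: v=37, gcd(3,37)=1 -> changes
  Option E: v=8, gcd(3,8)=1 -> changes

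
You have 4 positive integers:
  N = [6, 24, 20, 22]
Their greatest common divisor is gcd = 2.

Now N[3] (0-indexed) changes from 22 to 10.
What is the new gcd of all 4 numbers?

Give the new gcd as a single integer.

Numbers: [6, 24, 20, 22], gcd = 2
Change: index 3, 22 -> 10
gcd of the OTHER numbers (without index 3): gcd([6, 24, 20]) = 2
New gcd = gcd(g_others, new_val) = gcd(2, 10) = 2

Answer: 2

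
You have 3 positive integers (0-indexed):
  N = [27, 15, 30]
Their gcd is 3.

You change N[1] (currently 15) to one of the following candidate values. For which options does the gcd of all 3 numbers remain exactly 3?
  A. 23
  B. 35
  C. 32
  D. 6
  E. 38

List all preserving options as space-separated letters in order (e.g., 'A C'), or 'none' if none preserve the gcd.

Answer: D

Derivation:
Old gcd = 3; gcd of others (without N[1]) = 3
New gcd for candidate v: gcd(3, v). Preserves old gcd iff gcd(3, v) = 3.
  Option A: v=23, gcd(3,23)=1 -> changes
  Option B: v=35, gcd(3,35)=1 -> changes
  Option C: v=32, gcd(3,32)=1 -> changes
  Option D: v=6, gcd(3,6)=3 -> preserves
  Option E: v=38, gcd(3,38)=1 -> changes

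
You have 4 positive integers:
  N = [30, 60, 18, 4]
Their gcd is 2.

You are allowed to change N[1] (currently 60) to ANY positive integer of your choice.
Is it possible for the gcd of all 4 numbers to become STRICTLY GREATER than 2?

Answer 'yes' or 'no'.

Answer: no

Derivation:
Current gcd = 2
gcd of all OTHER numbers (without N[1]=60): gcd([30, 18, 4]) = 2
The new gcd after any change is gcd(2, new_value).
This can be at most 2.
Since 2 = old gcd 2, the gcd can only stay the same or decrease.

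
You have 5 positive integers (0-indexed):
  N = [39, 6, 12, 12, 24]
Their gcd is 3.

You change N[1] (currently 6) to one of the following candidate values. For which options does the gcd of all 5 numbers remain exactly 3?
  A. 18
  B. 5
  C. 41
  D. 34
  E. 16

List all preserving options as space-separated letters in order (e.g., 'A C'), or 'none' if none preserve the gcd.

Old gcd = 3; gcd of others (without N[1]) = 3
New gcd for candidate v: gcd(3, v). Preserves old gcd iff gcd(3, v) = 3.
  Option A: v=18, gcd(3,18)=3 -> preserves
  Option B: v=5, gcd(3,5)=1 -> changes
  Option C: v=41, gcd(3,41)=1 -> changes
  Option D: v=34, gcd(3,34)=1 -> changes
  Option E: v=16, gcd(3,16)=1 -> changes

Answer: A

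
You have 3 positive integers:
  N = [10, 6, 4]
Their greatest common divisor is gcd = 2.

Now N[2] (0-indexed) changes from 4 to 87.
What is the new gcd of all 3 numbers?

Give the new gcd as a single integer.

Answer: 1

Derivation:
Numbers: [10, 6, 4], gcd = 2
Change: index 2, 4 -> 87
gcd of the OTHER numbers (without index 2): gcd([10, 6]) = 2
New gcd = gcd(g_others, new_val) = gcd(2, 87) = 1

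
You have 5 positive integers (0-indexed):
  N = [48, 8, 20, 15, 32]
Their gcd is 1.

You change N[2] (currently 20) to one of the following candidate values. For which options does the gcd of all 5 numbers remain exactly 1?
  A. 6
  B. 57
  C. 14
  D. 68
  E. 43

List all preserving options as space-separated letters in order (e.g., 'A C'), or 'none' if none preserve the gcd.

Old gcd = 1; gcd of others (without N[2]) = 1
New gcd for candidate v: gcd(1, v). Preserves old gcd iff gcd(1, v) = 1.
  Option A: v=6, gcd(1,6)=1 -> preserves
  Option B: v=57, gcd(1,57)=1 -> preserves
  Option C: v=14, gcd(1,14)=1 -> preserves
  Option D: v=68, gcd(1,68)=1 -> preserves
  Option E: v=43, gcd(1,43)=1 -> preserves

Answer: A B C D E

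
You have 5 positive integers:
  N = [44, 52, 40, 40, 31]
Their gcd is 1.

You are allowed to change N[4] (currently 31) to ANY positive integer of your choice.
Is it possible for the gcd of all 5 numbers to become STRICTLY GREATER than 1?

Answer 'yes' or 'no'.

Current gcd = 1
gcd of all OTHER numbers (without N[4]=31): gcd([44, 52, 40, 40]) = 4
The new gcd after any change is gcd(4, new_value).
This can be at most 4.
Since 4 > old gcd 1, the gcd CAN increase (e.g., set N[4] = 4).

Answer: yes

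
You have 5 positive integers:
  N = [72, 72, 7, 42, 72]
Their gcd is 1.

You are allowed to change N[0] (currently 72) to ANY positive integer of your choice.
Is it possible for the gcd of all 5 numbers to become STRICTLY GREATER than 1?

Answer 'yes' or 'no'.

Current gcd = 1
gcd of all OTHER numbers (without N[0]=72): gcd([72, 7, 42, 72]) = 1
The new gcd after any change is gcd(1, new_value).
This can be at most 1.
Since 1 = old gcd 1, the gcd can only stay the same or decrease.

Answer: no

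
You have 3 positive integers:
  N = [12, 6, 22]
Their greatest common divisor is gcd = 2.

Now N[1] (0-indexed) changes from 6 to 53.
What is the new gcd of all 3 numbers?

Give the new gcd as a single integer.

Numbers: [12, 6, 22], gcd = 2
Change: index 1, 6 -> 53
gcd of the OTHER numbers (without index 1): gcd([12, 22]) = 2
New gcd = gcd(g_others, new_val) = gcd(2, 53) = 1

Answer: 1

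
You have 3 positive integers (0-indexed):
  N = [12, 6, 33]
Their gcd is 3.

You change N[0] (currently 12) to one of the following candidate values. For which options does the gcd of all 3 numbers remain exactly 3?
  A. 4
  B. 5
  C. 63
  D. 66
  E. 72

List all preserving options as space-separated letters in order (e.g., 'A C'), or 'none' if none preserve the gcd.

Old gcd = 3; gcd of others (without N[0]) = 3
New gcd for candidate v: gcd(3, v). Preserves old gcd iff gcd(3, v) = 3.
  Option A: v=4, gcd(3,4)=1 -> changes
  Option B: v=5, gcd(3,5)=1 -> changes
  Option C: v=63, gcd(3,63)=3 -> preserves
  Option D: v=66, gcd(3,66)=3 -> preserves
  Option E: v=72, gcd(3,72)=3 -> preserves

Answer: C D E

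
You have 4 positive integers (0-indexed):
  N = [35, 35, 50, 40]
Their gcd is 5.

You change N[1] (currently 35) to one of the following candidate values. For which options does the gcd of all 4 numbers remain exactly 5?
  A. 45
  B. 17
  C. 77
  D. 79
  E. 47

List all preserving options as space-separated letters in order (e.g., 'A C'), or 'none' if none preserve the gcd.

Old gcd = 5; gcd of others (without N[1]) = 5
New gcd for candidate v: gcd(5, v). Preserves old gcd iff gcd(5, v) = 5.
  Option A: v=45, gcd(5,45)=5 -> preserves
  Option B: v=17, gcd(5,17)=1 -> changes
  Option C: v=77, gcd(5,77)=1 -> changes
  Option D: v=79, gcd(5,79)=1 -> changes
  Option E: v=47, gcd(5,47)=1 -> changes

Answer: A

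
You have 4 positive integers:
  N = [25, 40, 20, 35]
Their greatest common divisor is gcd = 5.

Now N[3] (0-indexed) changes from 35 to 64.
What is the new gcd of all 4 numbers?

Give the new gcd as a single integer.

Numbers: [25, 40, 20, 35], gcd = 5
Change: index 3, 35 -> 64
gcd of the OTHER numbers (without index 3): gcd([25, 40, 20]) = 5
New gcd = gcd(g_others, new_val) = gcd(5, 64) = 1

Answer: 1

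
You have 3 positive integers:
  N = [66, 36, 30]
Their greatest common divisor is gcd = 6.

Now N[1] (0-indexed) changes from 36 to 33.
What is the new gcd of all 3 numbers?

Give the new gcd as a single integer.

Answer: 3

Derivation:
Numbers: [66, 36, 30], gcd = 6
Change: index 1, 36 -> 33
gcd of the OTHER numbers (without index 1): gcd([66, 30]) = 6
New gcd = gcd(g_others, new_val) = gcd(6, 33) = 3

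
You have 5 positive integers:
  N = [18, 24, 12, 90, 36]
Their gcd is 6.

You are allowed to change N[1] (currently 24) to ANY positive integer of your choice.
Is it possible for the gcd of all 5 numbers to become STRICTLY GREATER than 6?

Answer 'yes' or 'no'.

Answer: no

Derivation:
Current gcd = 6
gcd of all OTHER numbers (without N[1]=24): gcd([18, 12, 90, 36]) = 6
The new gcd after any change is gcd(6, new_value).
This can be at most 6.
Since 6 = old gcd 6, the gcd can only stay the same or decrease.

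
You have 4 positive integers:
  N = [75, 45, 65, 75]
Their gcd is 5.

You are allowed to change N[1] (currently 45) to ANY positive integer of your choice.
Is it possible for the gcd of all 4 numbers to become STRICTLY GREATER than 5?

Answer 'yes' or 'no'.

Current gcd = 5
gcd of all OTHER numbers (without N[1]=45): gcd([75, 65, 75]) = 5
The new gcd after any change is gcd(5, new_value).
This can be at most 5.
Since 5 = old gcd 5, the gcd can only stay the same or decrease.

Answer: no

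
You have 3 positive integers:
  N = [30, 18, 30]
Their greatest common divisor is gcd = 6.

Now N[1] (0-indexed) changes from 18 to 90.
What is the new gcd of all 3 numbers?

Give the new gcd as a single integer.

Answer: 30

Derivation:
Numbers: [30, 18, 30], gcd = 6
Change: index 1, 18 -> 90
gcd of the OTHER numbers (without index 1): gcd([30, 30]) = 30
New gcd = gcd(g_others, new_val) = gcd(30, 90) = 30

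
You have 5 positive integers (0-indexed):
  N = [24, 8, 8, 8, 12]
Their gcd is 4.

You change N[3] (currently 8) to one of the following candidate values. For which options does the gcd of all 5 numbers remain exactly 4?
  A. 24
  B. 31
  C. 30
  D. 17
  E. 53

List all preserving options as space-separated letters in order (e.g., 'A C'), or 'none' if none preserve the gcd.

Answer: A

Derivation:
Old gcd = 4; gcd of others (without N[3]) = 4
New gcd for candidate v: gcd(4, v). Preserves old gcd iff gcd(4, v) = 4.
  Option A: v=24, gcd(4,24)=4 -> preserves
  Option B: v=31, gcd(4,31)=1 -> changes
  Option C: v=30, gcd(4,30)=2 -> changes
  Option D: v=17, gcd(4,17)=1 -> changes
  Option E: v=53, gcd(4,53)=1 -> changes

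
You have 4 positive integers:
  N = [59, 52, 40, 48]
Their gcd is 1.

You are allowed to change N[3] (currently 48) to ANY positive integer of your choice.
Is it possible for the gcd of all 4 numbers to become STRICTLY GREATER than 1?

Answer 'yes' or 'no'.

Answer: no

Derivation:
Current gcd = 1
gcd of all OTHER numbers (without N[3]=48): gcd([59, 52, 40]) = 1
The new gcd after any change is gcd(1, new_value).
This can be at most 1.
Since 1 = old gcd 1, the gcd can only stay the same or decrease.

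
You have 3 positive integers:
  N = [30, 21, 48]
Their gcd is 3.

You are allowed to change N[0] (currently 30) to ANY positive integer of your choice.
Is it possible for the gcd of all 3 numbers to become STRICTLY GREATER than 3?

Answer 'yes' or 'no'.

Current gcd = 3
gcd of all OTHER numbers (without N[0]=30): gcd([21, 48]) = 3
The new gcd after any change is gcd(3, new_value).
This can be at most 3.
Since 3 = old gcd 3, the gcd can only stay the same or decrease.

Answer: no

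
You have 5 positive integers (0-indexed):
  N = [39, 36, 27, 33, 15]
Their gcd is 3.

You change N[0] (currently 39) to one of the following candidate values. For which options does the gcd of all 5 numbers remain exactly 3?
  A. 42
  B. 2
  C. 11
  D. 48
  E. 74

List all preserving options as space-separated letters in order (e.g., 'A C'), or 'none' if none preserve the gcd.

Old gcd = 3; gcd of others (without N[0]) = 3
New gcd for candidate v: gcd(3, v). Preserves old gcd iff gcd(3, v) = 3.
  Option A: v=42, gcd(3,42)=3 -> preserves
  Option B: v=2, gcd(3,2)=1 -> changes
  Option C: v=11, gcd(3,11)=1 -> changes
  Option D: v=48, gcd(3,48)=3 -> preserves
  Option E: v=74, gcd(3,74)=1 -> changes

Answer: A D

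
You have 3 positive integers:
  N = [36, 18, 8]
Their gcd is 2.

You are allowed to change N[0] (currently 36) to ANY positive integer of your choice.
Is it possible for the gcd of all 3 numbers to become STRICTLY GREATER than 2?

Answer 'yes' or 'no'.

Answer: no

Derivation:
Current gcd = 2
gcd of all OTHER numbers (without N[0]=36): gcd([18, 8]) = 2
The new gcd after any change is gcd(2, new_value).
This can be at most 2.
Since 2 = old gcd 2, the gcd can only stay the same or decrease.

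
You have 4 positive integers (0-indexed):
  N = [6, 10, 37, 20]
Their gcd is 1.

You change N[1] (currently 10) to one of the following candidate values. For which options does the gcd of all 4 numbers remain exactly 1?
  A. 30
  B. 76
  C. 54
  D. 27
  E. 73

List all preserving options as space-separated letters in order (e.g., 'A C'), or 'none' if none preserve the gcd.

Old gcd = 1; gcd of others (without N[1]) = 1
New gcd for candidate v: gcd(1, v). Preserves old gcd iff gcd(1, v) = 1.
  Option A: v=30, gcd(1,30)=1 -> preserves
  Option B: v=76, gcd(1,76)=1 -> preserves
  Option C: v=54, gcd(1,54)=1 -> preserves
  Option D: v=27, gcd(1,27)=1 -> preserves
  Option E: v=73, gcd(1,73)=1 -> preserves

Answer: A B C D E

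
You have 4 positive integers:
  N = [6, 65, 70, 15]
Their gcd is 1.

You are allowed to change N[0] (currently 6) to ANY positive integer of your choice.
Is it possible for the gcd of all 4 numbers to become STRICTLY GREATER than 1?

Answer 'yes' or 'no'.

Answer: yes

Derivation:
Current gcd = 1
gcd of all OTHER numbers (without N[0]=6): gcd([65, 70, 15]) = 5
The new gcd after any change is gcd(5, new_value).
This can be at most 5.
Since 5 > old gcd 1, the gcd CAN increase (e.g., set N[0] = 5).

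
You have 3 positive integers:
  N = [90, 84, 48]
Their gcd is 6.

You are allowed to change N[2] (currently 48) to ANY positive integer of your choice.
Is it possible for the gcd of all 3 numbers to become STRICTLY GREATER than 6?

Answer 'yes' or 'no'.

Answer: no

Derivation:
Current gcd = 6
gcd of all OTHER numbers (without N[2]=48): gcd([90, 84]) = 6
The new gcd after any change is gcd(6, new_value).
This can be at most 6.
Since 6 = old gcd 6, the gcd can only stay the same or decrease.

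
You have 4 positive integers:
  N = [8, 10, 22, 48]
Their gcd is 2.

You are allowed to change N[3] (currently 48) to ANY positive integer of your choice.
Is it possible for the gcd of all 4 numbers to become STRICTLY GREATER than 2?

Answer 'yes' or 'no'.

Answer: no

Derivation:
Current gcd = 2
gcd of all OTHER numbers (without N[3]=48): gcd([8, 10, 22]) = 2
The new gcd after any change is gcd(2, new_value).
This can be at most 2.
Since 2 = old gcd 2, the gcd can only stay the same or decrease.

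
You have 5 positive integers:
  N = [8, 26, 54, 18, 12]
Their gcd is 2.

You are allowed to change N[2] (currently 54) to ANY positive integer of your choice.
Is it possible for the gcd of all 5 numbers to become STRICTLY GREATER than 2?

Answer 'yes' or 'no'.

Answer: no

Derivation:
Current gcd = 2
gcd of all OTHER numbers (without N[2]=54): gcd([8, 26, 18, 12]) = 2
The new gcd after any change is gcd(2, new_value).
This can be at most 2.
Since 2 = old gcd 2, the gcd can only stay the same or decrease.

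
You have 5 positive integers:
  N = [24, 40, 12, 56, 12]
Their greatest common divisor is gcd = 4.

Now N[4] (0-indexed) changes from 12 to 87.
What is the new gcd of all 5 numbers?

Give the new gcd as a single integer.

Answer: 1

Derivation:
Numbers: [24, 40, 12, 56, 12], gcd = 4
Change: index 4, 12 -> 87
gcd of the OTHER numbers (without index 4): gcd([24, 40, 12, 56]) = 4
New gcd = gcd(g_others, new_val) = gcd(4, 87) = 1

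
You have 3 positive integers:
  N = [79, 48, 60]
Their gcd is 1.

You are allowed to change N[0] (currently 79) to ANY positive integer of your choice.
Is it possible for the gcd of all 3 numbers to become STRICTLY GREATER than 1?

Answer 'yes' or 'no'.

Current gcd = 1
gcd of all OTHER numbers (without N[0]=79): gcd([48, 60]) = 12
The new gcd after any change is gcd(12, new_value).
This can be at most 12.
Since 12 > old gcd 1, the gcd CAN increase (e.g., set N[0] = 12).

Answer: yes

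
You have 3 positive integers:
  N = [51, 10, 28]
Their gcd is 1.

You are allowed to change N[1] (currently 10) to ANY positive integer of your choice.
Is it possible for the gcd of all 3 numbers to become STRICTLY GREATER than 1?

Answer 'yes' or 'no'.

Answer: no

Derivation:
Current gcd = 1
gcd of all OTHER numbers (without N[1]=10): gcd([51, 28]) = 1
The new gcd after any change is gcd(1, new_value).
This can be at most 1.
Since 1 = old gcd 1, the gcd can only stay the same or decrease.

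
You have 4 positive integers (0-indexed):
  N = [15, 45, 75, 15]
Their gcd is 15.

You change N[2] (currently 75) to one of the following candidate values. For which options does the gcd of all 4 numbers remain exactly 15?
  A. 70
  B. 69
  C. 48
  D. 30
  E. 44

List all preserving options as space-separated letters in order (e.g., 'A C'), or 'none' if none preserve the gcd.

Answer: D

Derivation:
Old gcd = 15; gcd of others (without N[2]) = 15
New gcd for candidate v: gcd(15, v). Preserves old gcd iff gcd(15, v) = 15.
  Option A: v=70, gcd(15,70)=5 -> changes
  Option B: v=69, gcd(15,69)=3 -> changes
  Option C: v=48, gcd(15,48)=3 -> changes
  Option D: v=30, gcd(15,30)=15 -> preserves
  Option E: v=44, gcd(15,44)=1 -> changes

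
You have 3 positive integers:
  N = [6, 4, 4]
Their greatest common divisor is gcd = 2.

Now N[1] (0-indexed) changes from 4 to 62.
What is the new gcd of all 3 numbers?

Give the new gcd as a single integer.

Answer: 2

Derivation:
Numbers: [6, 4, 4], gcd = 2
Change: index 1, 4 -> 62
gcd of the OTHER numbers (without index 1): gcd([6, 4]) = 2
New gcd = gcd(g_others, new_val) = gcd(2, 62) = 2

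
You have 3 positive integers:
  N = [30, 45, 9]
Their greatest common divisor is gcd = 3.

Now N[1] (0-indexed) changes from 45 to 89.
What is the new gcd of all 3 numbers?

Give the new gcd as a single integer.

Numbers: [30, 45, 9], gcd = 3
Change: index 1, 45 -> 89
gcd of the OTHER numbers (without index 1): gcd([30, 9]) = 3
New gcd = gcd(g_others, new_val) = gcd(3, 89) = 1

Answer: 1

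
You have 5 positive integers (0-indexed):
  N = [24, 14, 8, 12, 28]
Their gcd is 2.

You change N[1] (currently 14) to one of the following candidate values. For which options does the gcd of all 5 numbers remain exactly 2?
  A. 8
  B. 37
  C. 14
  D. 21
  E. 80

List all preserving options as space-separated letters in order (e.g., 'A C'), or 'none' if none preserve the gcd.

Old gcd = 2; gcd of others (without N[1]) = 4
New gcd for candidate v: gcd(4, v). Preserves old gcd iff gcd(4, v) = 2.
  Option A: v=8, gcd(4,8)=4 -> changes
  Option B: v=37, gcd(4,37)=1 -> changes
  Option C: v=14, gcd(4,14)=2 -> preserves
  Option D: v=21, gcd(4,21)=1 -> changes
  Option E: v=80, gcd(4,80)=4 -> changes

Answer: C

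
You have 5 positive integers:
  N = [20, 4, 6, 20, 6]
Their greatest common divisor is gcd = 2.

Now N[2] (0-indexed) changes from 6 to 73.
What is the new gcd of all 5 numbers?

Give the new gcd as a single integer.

Numbers: [20, 4, 6, 20, 6], gcd = 2
Change: index 2, 6 -> 73
gcd of the OTHER numbers (without index 2): gcd([20, 4, 20, 6]) = 2
New gcd = gcd(g_others, new_val) = gcd(2, 73) = 1

Answer: 1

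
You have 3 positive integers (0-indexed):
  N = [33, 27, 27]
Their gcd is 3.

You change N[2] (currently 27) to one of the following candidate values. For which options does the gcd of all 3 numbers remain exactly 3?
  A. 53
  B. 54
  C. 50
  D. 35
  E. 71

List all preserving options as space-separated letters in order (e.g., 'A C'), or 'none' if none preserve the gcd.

Old gcd = 3; gcd of others (without N[2]) = 3
New gcd for candidate v: gcd(3, v). Preserves old gcd iff gcd(3, v) = 3.
  Option A: v=53, gcd(3,53)=1 -> changes
  Option B: v=54, gcd(3,54)=3 -> preserves
  Option C: v=50, gcd(3,50)=1 -> changes
  Option D: v=35, gcd(3,35)=1 -> changes
  Option E: v=71, gcd(3,71)=1 -> changes

Answer: B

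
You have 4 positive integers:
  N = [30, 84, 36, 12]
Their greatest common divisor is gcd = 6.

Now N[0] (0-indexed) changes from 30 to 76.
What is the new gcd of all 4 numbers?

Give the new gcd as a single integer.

Numbers: [30, 84, 36, 12], gcd = 6
Change: index 0, 30 -> 76
gcd of the OTHER numbers (without index 0): gcd([84, 36, 12]) = 12
New gcd = gcd(g_others, new_val) = gcd(12, 76) = 4

Answer: 4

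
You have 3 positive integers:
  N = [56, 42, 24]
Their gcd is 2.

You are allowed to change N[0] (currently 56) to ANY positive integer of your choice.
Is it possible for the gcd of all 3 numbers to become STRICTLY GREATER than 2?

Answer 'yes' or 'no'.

Current gcd = 2
gcd of all OTHER numbers (without N[0]=56): gcd([42, 24]) = 6
The new gcd after any change is gcd(6, new_value).
This can be at most 6.
Since 6 > old gcd 2, the gcd CAN increase (e.g., set N[0] = 6).

Answer: yes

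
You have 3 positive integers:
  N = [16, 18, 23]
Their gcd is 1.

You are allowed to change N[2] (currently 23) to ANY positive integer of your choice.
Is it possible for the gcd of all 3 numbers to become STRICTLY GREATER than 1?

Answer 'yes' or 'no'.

Current gcd = 1
gcd of all OTHER numbers (without N[2]=23): gcd([16, 18]) = 2
The new gcd after any change is gcd(2, new_value).
This can be at most 2.
Since 2 > old gcd 1, the gcd CAN increase (e.g., set N[2] = 2).

Answer: yes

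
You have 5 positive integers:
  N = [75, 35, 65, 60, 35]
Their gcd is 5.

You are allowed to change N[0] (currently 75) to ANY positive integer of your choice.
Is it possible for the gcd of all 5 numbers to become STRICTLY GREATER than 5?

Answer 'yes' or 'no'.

Current gcd = 5
gcd of all OTHER numbers (without N[0]=75): gcd([35, 65, 60, 35]) = 5
The new gcd after any change is gcd(5, new_value).
This can be at most 5.
Since 5 = old gcd 5, the gcd can only stay the same or decrease.

Answer: no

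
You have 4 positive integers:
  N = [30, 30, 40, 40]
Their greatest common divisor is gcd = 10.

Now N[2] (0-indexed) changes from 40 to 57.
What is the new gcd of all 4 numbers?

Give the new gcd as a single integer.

Numbers: [30, 30, 40, 40], gcd = 10
Change: index 2, 40 -> 57
gcd of the OTHER numbers (without index 2): gcd([30, 30, 40]) = 10
New gcd = gcd(g_others, new_val) = gcd(10, 57) = 1

Answer: 1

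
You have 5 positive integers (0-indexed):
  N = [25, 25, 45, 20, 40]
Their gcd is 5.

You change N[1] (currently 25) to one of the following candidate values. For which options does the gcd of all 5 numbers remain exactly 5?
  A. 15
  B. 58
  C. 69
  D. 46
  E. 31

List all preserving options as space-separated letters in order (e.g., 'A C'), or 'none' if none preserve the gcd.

Answer: A

Derivation:
Old gcd = 5; gcd of others (without N[1]) = 5
New gcd for candidate v: gcd(5, v). Preserves old gcd iff gcd(5, v) = 5.
  Option A: v=15, gcd(5,15)=5 -> preserves
  Option B: v=58, gcd(5,58)=1 -> changes
  Option C: v=69, gcd(5,69)=1 -> changes
  Option D: v=46, gcd(5,46)=1 -> changes
  Option E: v=31, gcd(5,31)=1 -> changes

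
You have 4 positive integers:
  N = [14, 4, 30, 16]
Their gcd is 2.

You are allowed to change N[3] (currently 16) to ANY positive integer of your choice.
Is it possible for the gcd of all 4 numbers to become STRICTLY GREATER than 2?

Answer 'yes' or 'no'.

Current gcd = 2
gcd of all OTHER numbers (without N[3]=16): gcd([14, 4, 30]) = 2
The new gcd after any change is gcd(2, new_value).
This can be at most 2.
Since 2 = old gcd 2, the gcd can only stay the same or decrease.

Answer: no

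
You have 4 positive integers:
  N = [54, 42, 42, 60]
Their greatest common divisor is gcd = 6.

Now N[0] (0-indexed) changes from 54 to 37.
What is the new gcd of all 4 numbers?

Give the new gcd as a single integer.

Numbers: [54, 42, 42, 60], gcd = 6
Change: index 0, 54 -> 37
gcd of the OTHER numbers (without index 0): gcd([42, 42, 60]) = 6
New gcd = gcd(g_others, new_val) = gcd(6, 37) = 1

Answer: 1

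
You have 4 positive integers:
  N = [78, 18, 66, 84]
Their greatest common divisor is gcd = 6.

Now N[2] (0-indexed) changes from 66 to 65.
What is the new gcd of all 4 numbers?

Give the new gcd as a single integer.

Answer: 1

Derivation:
Numbers: [78, 18, 66, 84], gcd = 6
Change: index 2, 66 -> 65
gcd of the OTHER numbers (without index 2): gcd([78, 18, 84]) = 6
New gcd = gcd(g_others, new_val) = gcd(6, 65) = 1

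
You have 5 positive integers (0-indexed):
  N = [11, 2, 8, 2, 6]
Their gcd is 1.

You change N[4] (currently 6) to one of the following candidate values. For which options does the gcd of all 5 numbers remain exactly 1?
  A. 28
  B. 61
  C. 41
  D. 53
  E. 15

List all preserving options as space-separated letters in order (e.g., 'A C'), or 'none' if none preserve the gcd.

Old gcd = 1; gcd of others (without N[4]) = 1
New gcd for candidate v: gcd(1, v). Preserves old gcd iff gcd(1, v) = 1.
  Option A: v=28, gcd(1,28)=1 -> preserves
  Option B: v=61, gcd(1,61)=1 -> preserves
  Option C: v=41, gcd(1,41)=1 -> preserves
  Option D: v=53, gcd(1,53)=1 -> preserves
  Option E: v=15, gcd(1,15)=1 -> preserves

Answer: A B C D E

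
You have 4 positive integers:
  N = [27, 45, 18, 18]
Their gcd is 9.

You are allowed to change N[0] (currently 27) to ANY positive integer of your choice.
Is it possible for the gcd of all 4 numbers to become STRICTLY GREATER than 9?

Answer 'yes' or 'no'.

Answer: no

Derivation:
Current gcd = 9
gcd of all OTHER numbers (without N[0]=27): gcd([45, 18, 18]) = 9
The new gcd after any change is gcd(9, new_value).
This can be at most 9.
Since 9 = old gcd 9, the gcd can only stay the same or decrease.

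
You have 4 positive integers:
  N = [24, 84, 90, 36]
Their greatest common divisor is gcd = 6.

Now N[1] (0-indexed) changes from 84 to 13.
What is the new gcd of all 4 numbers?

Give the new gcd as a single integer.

Numbers: [24, 84, 90, 36], gcd = 6
Change: index 1, 84 -> 13
gcd of the OTHER numbers (without index 1): gcd([24, 90, 36]) = 6
New gcd = gcd(g_others, new_val) = gcd(6, 13) = 1

Answer: 1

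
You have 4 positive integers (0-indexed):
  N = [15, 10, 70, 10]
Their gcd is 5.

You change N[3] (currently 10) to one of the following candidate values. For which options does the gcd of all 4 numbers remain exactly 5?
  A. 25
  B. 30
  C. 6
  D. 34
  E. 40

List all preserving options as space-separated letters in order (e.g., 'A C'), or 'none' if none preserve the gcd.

Old gcd = 5; gcd of others (without N[3]) = 5
New gcd for candidate v: gcd(5, v). Preserves old gcd iff gcd(5, v) = 5.
  Option A: v=25, gcd(5,25)=5 -> preserves
  Option B: v=30, gcd(5,30)=5 -> preserves
  Option C: v=6, gcd(5,6)=1 -> changes
  Option D: v=34, gcd(5,34)=1 -> changes
  Option E: v=40, gcd(5,40)=5 -> preserves

Answer: A B E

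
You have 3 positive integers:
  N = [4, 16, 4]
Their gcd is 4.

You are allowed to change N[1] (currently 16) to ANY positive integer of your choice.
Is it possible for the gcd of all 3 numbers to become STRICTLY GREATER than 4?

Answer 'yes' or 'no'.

Current gcd = 4
gcd of all OTHER numbers (without N[1]=16): gcd([4, 4]) = 4
The new gcd after any change is gcd(4, new_value).
This can be at most 4.
Since 4 = old gcd 4, the gcd can only stay the same or decrease.

Answer: no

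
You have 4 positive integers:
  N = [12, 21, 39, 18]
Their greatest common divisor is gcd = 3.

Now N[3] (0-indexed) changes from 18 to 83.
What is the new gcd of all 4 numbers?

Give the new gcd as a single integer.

Answer: 1

Derivation:
Numbers: [12, 21, 39, 18], gcd = 3
Change: index 3, 18 -> 83
gcd of the OTHER numbers (without index 3): gcd([12, 21, 39]) = 3
New gcd = gcd(g_others, new_val) = gcd(3, 83) = 1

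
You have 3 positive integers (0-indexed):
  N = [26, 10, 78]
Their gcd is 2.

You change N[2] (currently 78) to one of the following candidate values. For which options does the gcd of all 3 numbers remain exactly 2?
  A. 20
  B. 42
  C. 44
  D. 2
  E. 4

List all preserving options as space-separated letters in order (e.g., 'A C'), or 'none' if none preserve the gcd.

Old gcd = 2; gcd of others (without N[2]) = 2
New gcd for candidate v: gcd(2, v). Preserves old gcd iff gcd(2, v) = 2.
  Option A: v=20, gcd(2,20)=2 -> preserves
  Option B: v=42, gcd(2,42)=2 -> preserves
  Option C: v=44, gcd(2,44)=2 -> preserves
  Option D: v=2, gcd(2,2)=2 -> preserves
  Option E: v=4, gcd(2,4)=2 -> preserves

Answer: A B C D E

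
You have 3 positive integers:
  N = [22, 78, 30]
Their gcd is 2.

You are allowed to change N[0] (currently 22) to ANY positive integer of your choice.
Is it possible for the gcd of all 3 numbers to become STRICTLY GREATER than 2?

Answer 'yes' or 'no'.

Answer: yes

Derivation:
Current gcd = 2
gcd of all OTHER numbers (without N[0]=22): gcd([78, 30]) = 6
The new gcd after any change is gcd(6, new_value).
This can be at most 6.
Since 6 > old gcd 2, the gcd CAN increase (e.g., set N[0] = 6).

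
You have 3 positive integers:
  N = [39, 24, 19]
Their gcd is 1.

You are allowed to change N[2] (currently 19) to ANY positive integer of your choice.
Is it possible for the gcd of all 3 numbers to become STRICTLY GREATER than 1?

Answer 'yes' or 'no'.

Answer: yes

Derivation:
Current gcd = 1
gcd of all OTHER numbers (without N[2]=19): gcd([39, 24]) = 3
The new gcd after any change is gcd(3, new_value).
This can be at most 3.
Since 3 > old gcd 1, the gcd CAN increase (e.g., set N[2] = 3).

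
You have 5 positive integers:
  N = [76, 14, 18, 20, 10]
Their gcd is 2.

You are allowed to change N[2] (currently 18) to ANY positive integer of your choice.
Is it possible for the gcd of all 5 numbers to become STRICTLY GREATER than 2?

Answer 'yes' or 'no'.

Answer: no

Derivation:
Current gcd = 2
gcd of all OTHER numbers (without N[2]=18): gcd([76, 14, 20, 10]) = 2
The new gcd after any change is gcd(2, new_value).
This can be at most 2.
Since 2 = old gcd 2, the gcd can only stay the same or decrease.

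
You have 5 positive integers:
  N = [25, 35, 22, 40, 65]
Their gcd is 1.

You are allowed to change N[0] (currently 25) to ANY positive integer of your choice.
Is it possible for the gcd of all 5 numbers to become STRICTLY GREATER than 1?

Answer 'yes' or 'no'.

Answer: no

Derivation:
Current gcd = 1
gcd of all OTHER numbers (without N[0]=25): gcd([35, 22, 40, 65]) = 1
The new gcd after any change is gcd(1, new_value).
This can be at most 1.
Since 1 = old gcd 1, the gcd can only stay the same or decrease.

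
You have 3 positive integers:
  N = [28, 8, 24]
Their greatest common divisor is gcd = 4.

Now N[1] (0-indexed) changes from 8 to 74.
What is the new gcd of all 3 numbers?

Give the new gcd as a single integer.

Answer: 2

Derivation:
Numbers: [28, 8, 24], gcd = 4
Change: index 1, 8 -> 74
gcd of the OTHER numbers (without index 1): gcd([28, 24]) = 4
New gcd = gcd(g_others, new_val) = gcd(4, 74) = 2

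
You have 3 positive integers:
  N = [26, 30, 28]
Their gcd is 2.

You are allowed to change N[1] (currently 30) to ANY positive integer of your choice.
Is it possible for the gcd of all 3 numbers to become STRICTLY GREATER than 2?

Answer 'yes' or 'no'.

Current gcd = 2
gcd of all OTHER numbers (without N[1]=30): gcd([26, 28]) = 2
The new gcd after any change is gcd(2, new_value).
This can be at most 2.
Since 2 = old gcd 2, the gcd can only stay the same or decrease.

Answer: no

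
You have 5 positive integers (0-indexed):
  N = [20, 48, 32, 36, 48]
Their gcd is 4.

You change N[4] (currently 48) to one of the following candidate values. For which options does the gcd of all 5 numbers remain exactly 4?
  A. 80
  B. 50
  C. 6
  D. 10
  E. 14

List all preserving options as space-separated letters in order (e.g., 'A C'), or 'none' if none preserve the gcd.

Answer: A

Derivation:
Old gcd = 4; gcd of others (without N[4]) = 4
New gcd for candidate v: gcd(4, v). Preserves old gcd iff gcd(4, v) = 4.
  Option A: v=80, gcd(4,80)=4 -> preserves
  Option B: v=50, gcd(4,50)=2 -> changes
  Option C: v=6, gcd(4,6)=2 -> changes
  Option D: v=10, gcd(4,10)=2 -> changes
  Option E: v=14, gcd(4,14)=2 -> changes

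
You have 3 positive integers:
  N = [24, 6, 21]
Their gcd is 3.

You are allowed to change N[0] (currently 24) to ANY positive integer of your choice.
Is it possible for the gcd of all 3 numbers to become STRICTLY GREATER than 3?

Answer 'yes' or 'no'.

Answer: no

Derivation:
Current gcd = 3
gcd of all OTHER numbers (without N[0]=24): gcd([6, 21]) = 3
The new gcd after any change is gcd(3, new_value).
This can be at most 3.
Since 3 = old gcd 3, the gcd can only stay the same or decrease.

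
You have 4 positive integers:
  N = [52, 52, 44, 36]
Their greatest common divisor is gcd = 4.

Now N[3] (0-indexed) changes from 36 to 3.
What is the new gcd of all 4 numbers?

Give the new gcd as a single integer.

Numbers: [52, 52, 44, 36], gcd = 4
Change: index 3, 36 -> 3
gcd of the OTHER numbers (without index 3): gcd([52, 52, 44]) = 4
New gcd = gcd(g_others, new_val) = gcd(4, 3) = 1

Answer: 1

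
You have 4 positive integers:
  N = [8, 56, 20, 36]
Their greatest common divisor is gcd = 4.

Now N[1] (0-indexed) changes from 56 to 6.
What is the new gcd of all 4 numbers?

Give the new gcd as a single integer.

Numbers: [8, 56, 20, 36], gcd = 4
Change: index 1, 56 -> 6
gcd of the OTHER numbers (without index 1): gcd([8, 20, 36]) = 4
New gcd = gcd(g_others, new_val) = gcd(4, 6) = 2

Answer: 2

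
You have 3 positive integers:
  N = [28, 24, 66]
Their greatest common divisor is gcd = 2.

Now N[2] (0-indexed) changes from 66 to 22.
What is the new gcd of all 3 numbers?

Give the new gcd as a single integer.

Answer: 2

Derivation:
Numbers: [28, 24, 66], gcd = 2
Change: index 2, 66 -> 22
gcd of the OTHER numbers (without index 2): gcd([28, 24]) = 4
New gcd = gcd(g_others, new_val) = gcd(4, 22) = 2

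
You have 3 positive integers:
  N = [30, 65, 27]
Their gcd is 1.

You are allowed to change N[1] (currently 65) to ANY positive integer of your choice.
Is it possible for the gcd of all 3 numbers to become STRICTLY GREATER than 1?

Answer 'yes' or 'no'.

Current gcd = 1
gcd of all OTHER numbers (without N[1]=65): gcd([30, 27]) = 3
The new gcd after any change is gcd(3, new_value).
This can be at most 3.
Since 3 > old gcd 1, the gcd CAN increase (e.g., set N[1] = 3).

Answer: yes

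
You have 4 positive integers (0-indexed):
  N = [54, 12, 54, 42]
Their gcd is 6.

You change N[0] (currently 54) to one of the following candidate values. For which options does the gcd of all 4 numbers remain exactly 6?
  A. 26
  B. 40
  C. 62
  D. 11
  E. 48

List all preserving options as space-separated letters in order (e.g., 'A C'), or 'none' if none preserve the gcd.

Answer: E

Derivation:
Old gcd = 6; gcd of others (without N[0]) = 6
New gcd for candidate v: gcd(6, v). Preserves old gcd iff gcd(6, v) = 6.
  Option A: v=26, gcd(6,26)=2 -> changes
  Option B: v=40, gcd(6,40)=2 -> changes
  Option C: v=62, gcd(6,62)=2 -> changes
  Option D: v=11, gcd(6,11)=1 -> changes
  Option E: v=48, gcd(6,48)=6 -> preserves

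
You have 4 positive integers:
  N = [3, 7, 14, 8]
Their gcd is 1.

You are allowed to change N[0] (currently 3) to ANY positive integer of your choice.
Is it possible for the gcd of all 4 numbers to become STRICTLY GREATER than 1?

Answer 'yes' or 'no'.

Current gcd = 1
gcd of all OTHER numbers (without N[0]=3): gcd([7, 14, 8]) = 1
The new gcd after any change is gcd(1, new_value).
This can be at most 1.
Since 1 = old gcd 1, the gcd can only stay the same or decrease.

Answer: no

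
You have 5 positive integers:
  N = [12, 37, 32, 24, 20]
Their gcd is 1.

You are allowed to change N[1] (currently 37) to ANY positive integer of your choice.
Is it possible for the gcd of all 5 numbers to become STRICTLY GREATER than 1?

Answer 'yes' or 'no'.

Current gcd = 1
gcd of all OTHER numbers (without N[1]=37): gcd([12, 32, 24, 20]) = 4
The new gcd after any change is gcd(4, new_value).
This can be at most 4.
Since 4 > old gcd 1, the gcd CAN increase (e.g., set N[1] = 4).

Answer: yes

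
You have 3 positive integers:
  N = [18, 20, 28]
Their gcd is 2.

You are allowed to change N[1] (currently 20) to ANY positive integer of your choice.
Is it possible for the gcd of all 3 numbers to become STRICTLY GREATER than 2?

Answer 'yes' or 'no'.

Current gcd = 2
gcd of all OTHER numbers (without N[1]=20): gcd([18, 28]) = 2
The new gcd after any change is gcd(2, new_value).
This can be at most 2.
Since 2 = old gcd 2, the gcd can only stay the same or decrease.

Answer: no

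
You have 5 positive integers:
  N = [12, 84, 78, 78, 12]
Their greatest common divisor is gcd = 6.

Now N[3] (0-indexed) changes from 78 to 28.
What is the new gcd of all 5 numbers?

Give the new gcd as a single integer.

Answer: 2

Derivation:
Numbers: [12, 84, 78, 78, 12], gcd = 6
Change: index 3, 78 -> 28
gcd of the OTHER numbers (without index 3): gcd([12, 84, 78, 12]) = 6
New gcd = gcd(g_others, new_val) = gcd(6, 28) = 2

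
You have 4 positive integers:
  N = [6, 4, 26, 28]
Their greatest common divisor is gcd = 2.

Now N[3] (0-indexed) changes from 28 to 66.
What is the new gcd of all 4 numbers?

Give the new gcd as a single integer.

Answer: 2

Derivation:
Numbers: [6, 4, 26, 28], gcd = 2
Change: index 3, 28 -> 66
gcd of the OTHER numbers (without index 3): gcd([6, 4, 26]) = 2
New gcd = gcd(g_others, new_val) = gcd(2, 66) = 2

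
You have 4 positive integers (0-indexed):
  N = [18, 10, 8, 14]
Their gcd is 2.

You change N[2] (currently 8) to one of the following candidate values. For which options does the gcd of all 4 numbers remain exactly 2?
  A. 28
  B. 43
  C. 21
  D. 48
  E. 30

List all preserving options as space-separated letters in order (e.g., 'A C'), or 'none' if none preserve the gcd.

Answer: A D E

Derivation:
Old gcd = 2; gcd of others (without N[2]) = 2
New gcd for candidate v: gcd(2, v). Preserves old gcd iff gcd(2, v) = 2.
  Option A: v=28, gcd(2,28)=2 -> preserves
  Option B: v=43, gcd(2,43)=1 -> changes
  Option C: v=21, gcd(2,21)=1 -> changes
  Option D: v=48, gcd(2,48)=2 -> preserves
  Option E: v=30, gcd(2,30)=2 -> preserves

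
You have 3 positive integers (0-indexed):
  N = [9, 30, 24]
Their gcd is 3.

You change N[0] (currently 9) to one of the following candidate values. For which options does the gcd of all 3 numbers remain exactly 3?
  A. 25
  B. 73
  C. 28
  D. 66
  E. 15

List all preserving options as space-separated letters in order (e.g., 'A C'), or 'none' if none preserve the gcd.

Answer: E

Derivation:
Old gcd = 3; gcd of others (without N[0]) = 6
New gcd for candidate v: gcd(6, v). Preserves old gcd iff gcd(6, v) = 3.
  Option A: v=25, gcd(6,25)=1 -> changes
  Option B: v=73, gcd(6,73)=1 -> changes
  Option C: v=28, gcd(6,28)=2 -> changes
  Option D: v=66, gcd(6,66)=6 -> changes
  Option E: v=15, gcd(6,15)=3 -> preserves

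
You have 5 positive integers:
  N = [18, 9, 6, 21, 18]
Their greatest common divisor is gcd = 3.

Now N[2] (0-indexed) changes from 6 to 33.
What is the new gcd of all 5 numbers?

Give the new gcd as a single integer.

Answer: 3

Derivation:
Numbers: [18, 9, 6, 21, 18], gcd = 3
Change: index 2, 6 -> 33
gcd of the OTHER numbers (without index 2): gcd([18, 9, 21, 18]) = 3
New gcd = gcd(g_others, new_val) = gcd(3, 33) = 3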